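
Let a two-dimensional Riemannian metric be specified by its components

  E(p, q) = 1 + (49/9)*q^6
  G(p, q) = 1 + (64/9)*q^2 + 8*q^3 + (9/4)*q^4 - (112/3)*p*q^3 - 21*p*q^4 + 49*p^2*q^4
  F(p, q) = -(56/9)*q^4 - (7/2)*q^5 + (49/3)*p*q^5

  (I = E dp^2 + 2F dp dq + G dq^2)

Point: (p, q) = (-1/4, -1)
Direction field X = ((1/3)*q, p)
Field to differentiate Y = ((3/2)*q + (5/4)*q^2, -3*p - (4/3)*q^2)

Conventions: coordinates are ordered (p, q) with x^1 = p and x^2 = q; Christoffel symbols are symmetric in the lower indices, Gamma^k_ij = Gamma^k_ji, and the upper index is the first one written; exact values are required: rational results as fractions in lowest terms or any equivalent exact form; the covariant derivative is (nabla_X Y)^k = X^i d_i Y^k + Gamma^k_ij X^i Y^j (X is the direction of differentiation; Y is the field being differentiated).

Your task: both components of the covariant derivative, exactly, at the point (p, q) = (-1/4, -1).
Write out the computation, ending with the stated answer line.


E = 58/9, F = 49/36, G = 193/144 at the point
E_p = 0, E_q = -98/3, F_p = -49/3, F_q = -469/36, G_p = -49/6, G_q = -161/36
EG - F^2 = 977/144;  g^inv = (144/977) * [[193/144, -49/36], [-49/36, 58/9]]
first-kind symbols [ij,l] = (1/2)(d_i g_jl + d_j g_il - d_l g_ij): [pp,p] = E_p/2 = 0, [pp,q] = F_p - E_q/2 = 0, [pq,p] = E_q/2 = -49/3, [pq,q] = G_p/2 = -49/12, [qq,p] = F_q - G_p/2 = -161/18, [qq,q] = G_q/2 = -161/72
Gamma^p_ij = (G*[ij,p] - F*[ij,q])/(EG - F^2), Gamma^q_ij = (E*[ij,q] - F*[ij,p])/(EG - F^2)
Gamma_ppp = 0, Gamma_ppq = -2352/977, Gamma_pqq = -1288/977, Gamma_qpp = 0, Gamma_qpq = -588/977, Gamma_qqq = -322/977
X = (-1/3, -1/4), Y = (-1/4, -7/12) at the point

Answer: (nabla_X Y)^p = -6575/11724, (nabla_X Y)^q = 1021/7816


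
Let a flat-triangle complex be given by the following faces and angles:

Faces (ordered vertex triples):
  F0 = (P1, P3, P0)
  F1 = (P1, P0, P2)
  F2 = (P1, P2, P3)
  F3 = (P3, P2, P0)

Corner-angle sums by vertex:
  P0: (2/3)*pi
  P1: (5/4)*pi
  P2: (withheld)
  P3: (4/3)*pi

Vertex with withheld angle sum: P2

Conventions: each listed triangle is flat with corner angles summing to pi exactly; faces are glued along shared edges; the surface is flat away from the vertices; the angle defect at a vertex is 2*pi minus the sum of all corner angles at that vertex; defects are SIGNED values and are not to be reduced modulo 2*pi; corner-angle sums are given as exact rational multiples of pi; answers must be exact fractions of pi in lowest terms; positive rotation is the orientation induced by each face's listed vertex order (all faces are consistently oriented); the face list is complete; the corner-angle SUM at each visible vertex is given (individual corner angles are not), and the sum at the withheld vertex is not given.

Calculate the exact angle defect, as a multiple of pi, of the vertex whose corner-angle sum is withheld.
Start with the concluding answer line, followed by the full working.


Answer: defect(P2) = (5/4)*pi

V = 4, E = 6, F = 4; chi = V - E + F = 2
Gauss-Bonnet: total defect = 2*pi*chi = 4*pi; visible defects sum to (11/4)*pi


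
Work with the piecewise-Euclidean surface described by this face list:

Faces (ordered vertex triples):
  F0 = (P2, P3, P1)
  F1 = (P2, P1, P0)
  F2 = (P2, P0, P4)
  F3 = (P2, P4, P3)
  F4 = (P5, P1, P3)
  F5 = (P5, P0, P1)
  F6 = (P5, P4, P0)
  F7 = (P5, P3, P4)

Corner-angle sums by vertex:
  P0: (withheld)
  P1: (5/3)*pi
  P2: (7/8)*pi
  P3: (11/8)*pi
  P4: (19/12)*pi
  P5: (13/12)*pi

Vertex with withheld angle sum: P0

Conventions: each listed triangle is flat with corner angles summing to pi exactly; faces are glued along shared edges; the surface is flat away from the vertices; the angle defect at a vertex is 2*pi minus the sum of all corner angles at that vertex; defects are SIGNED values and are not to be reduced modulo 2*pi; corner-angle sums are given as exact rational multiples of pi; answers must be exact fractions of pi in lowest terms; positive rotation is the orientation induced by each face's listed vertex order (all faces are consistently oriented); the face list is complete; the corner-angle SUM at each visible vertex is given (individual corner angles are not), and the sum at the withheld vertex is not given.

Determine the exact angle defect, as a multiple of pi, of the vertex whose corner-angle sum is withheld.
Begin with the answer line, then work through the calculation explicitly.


Answer: defect(P0) = (7/12)*pi

V = 6, E = 12, F = 8; chi = V - E + F = 2
Gauss-Bonnet: total defect = 2*pi*chi = 4*pi; visible defects sum to (41/12)*pi


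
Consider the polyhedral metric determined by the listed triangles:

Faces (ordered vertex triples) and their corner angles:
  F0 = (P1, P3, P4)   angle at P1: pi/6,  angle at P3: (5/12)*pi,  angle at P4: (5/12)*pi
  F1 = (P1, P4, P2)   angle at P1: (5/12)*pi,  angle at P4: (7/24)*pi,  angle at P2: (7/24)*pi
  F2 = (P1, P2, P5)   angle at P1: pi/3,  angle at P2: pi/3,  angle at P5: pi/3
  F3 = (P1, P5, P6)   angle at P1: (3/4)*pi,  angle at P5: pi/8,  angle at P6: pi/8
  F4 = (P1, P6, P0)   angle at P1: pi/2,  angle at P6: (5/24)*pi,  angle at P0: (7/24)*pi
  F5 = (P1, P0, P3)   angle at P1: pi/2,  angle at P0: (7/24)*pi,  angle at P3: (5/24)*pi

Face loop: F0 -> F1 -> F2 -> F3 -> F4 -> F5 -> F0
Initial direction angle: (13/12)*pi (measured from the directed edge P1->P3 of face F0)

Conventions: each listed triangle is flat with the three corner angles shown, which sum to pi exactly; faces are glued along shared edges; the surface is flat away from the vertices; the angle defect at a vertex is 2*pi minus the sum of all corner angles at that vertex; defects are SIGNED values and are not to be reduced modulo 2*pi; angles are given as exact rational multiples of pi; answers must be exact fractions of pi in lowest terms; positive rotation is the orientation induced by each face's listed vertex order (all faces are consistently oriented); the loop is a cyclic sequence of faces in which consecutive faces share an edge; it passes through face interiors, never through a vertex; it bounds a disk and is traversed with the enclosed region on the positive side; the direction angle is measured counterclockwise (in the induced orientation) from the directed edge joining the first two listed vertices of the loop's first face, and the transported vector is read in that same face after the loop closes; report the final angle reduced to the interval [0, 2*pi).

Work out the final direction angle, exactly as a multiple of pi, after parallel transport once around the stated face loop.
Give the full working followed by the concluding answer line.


enclosed vertex P1: corner angles sum to (8/3)*pi, defect = 2*pi - (8/3)*pi = (-2/3)*pi
final direction = starting direction + enclosed defect total, reduced mod 2*pi (induced orientation)
final angle = (13/12)*pi - (2/3)*pi = (5/12)*pi (mod 2*pi)

Answer: final direction angle = (5/12)*pi


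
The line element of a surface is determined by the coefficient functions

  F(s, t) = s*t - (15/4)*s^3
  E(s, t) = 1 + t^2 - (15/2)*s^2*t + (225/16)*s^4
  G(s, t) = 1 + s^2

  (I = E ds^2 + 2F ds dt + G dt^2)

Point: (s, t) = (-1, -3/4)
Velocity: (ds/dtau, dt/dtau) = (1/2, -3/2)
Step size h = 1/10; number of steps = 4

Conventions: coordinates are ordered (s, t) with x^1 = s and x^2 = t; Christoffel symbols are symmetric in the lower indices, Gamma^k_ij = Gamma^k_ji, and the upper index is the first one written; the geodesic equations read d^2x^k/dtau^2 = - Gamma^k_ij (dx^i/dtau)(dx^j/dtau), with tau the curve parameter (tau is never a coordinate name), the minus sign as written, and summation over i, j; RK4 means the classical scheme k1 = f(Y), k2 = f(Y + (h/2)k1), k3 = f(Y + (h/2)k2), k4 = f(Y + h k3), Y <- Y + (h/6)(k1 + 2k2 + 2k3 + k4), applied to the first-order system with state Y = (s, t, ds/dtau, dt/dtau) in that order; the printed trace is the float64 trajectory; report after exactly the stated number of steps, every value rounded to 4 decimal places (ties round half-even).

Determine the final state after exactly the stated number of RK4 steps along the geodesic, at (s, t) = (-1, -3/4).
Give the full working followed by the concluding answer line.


f(Y) = (ds/dtau, dt/dtau, -Gamma^s_ij Y'^i Y'^j, -Gamma^t_ij Y'^i Y'^j) with the Gammas evaluated at the stage position; h = 0.100000; intermediate values shown to 6 dp
step 0: s = -1.0000, t = -0.7500, ds/dtau = 0.5000, dt/dtau = -1.5000
step 1:
  k1: at (s, t) = (-1.000000, -0.750000), (ds/dtau, dt/dtau) = (0.500000, -1.500000); Gamma_sss = -1.516854, Gamma_sst = -0.202247, Gamma_stt = 0.000000, Gamma_tss = -0.337079, Gamma_tst = -0.044944, Gamma_ttt = 0.000000; k1 = (0.500000, -1.500000, 0.075843, 0.016854)
  k2: at (s, t) = (-0.975000, -0.825000), (ds/dtau, dt/dtau) = (0.503792, -1.499157); Gamma_sss = -1.512662, Gamma_sst = -0.206860, Gamma_stt = 0.000000, Gamma_tss = -0.335968, Gamma_tst = -0.045944, Gamma_ttt = 0.000000; k2 = (0.503792, -1.499157, 0.071456, 0.015871)
  k3: at (s, t) = (-0.974810, -0.824958), (ds/dtau, dt/dtau) = (0.503573, -1.499206); Gamma_sss = -1.512796, Gamma_sst = -0.206918, Gamma_stt = 0.000000, Gamma_tss = -0.336041, Gamma_tst = -0.045963, Gamma_ttt = 0.000000; k3 = (0.503573, -1.499206, 0.071193, 0.015814)
  k4: at (s, t) = (-0.949643, -0.899921), (ds/dtau, dt/dtau) = (0.507119, -1.498419); Gamma_sss = -1.507076, Gamma_sst = -0.211599, Gamma_stt = 0.000000, Gamma_tss = -0.334252, Gamma_tst = -0.046930, Gamma_ttt = 0.000000; k4 = (0.507119, -1.498419, 0.065996, 0.014637)
  Y <- Y + (h/6)(k1 + 2k2 + 2k3 + k4): s = -0.9496, t = -0.8999, ds/dtau = 0.5071, dt/dtau = -1.4984
step 2:
  k1: at (s, t) = (-0.949636, -0.899919), (ds/dtau, dt/dtau) = (0.507119, -1.498419); Gamma_sss = -1.507081, Gamma_sst = -0.211601, Gamma_stt = 0.000000, Gamma_tss = -0.334255, Gamma_tst = -0.046931, Gamma_ttt = 0.000000; k1 = (0.507119, -1.498419, 0.065994, 0.014637)
  k2: at (s, t) = (-0.924280, -0.974840), (ds/dtau, dt/dtau) = (0.510419, -1.497687); Gamma_sss = -1.499735, Gamma_sst = -0.216346, Gamma_stt = 0.000000, Gamma_tss = -0.331745, Gamma_tst = -0.047856, Gamma_ttt = 0.000000; k2 = (0.510419, -1.497687, 0.059951, 0.013261)
  k3: at (s, t) = (-0.924115, -0.974803), (ds/dtau, dt/dtau) = (0.510117, -1.497756); Gamma_sss = -1.499833, Gamma_sst = -0.216399, Gamma_stt = 0.000000, Gamma_tss = -0.331801, Gamma_tst = -0.047873, Gamma_ttt = 0.000000; k3 = (0.510117, -1.497756, 0.059614, 0.013188)
  k4: at (s, t) = (-0.898624, -1.049695), (ds/dtau, dt/dtau) = (0.513080, -1.497100); Gamma_sss = -1.490697, Gamma_sst = -0.221182, Gamma_stt = 0.000000, Gamma_tss = -0.328495, Gamma_tst = -0.048740, Gamma_ttt = 0.000000; k4 = (0.513080, -1.497100, 0.052634, 0.011599)
  Y <- Y + (h/6)(k1 + 2k2 + 2k3 + k4): s = -0.8986, t = -1.0497, ds/dtau = 0.5131, dt/dtau = -1.4971
step 3:
  k1: at (s, t) = (-0.898615, -1.049693), (ds/dtau, dt/dtau) = (0.513082, -1.497100); Gamma_sss = -1.490702, Gamma_sst = -0.221185, Gamma_stt = 0.000000, Gamma_tss = -0.328498, Gamma_tst = -0.048741, Gamma_ttt = 0.000000; k1 = (0.513082, -1.497100, 0.052631, 0.011598)
  k2: at (s, t) = (-0.872961, -1.124548), (ds/dtau, dt/dtau) = (0.515713, -1.496520); Gamma_sss = -1.479678, Gamma_sst = -0.226002, Gamma_stt = 0.000000, Gamma_tss = -0.324363, Gamma_tst = -0.049542, Gamma_ttt = 0.000000; k2 = (0.515713, -1.496520, 0.044691, 0.009797)
  k3: at (s, t) = (-0.872829, -1.124519), (ds/dtau, dt/dtau) = (0.515316, -1.496610); Gamma_sss = -1.479739, Gamma_sst = -0.226045, Gamma_stt = 0.000000, Gamma_tss = -0.324400, Gamma_tst = -0.049555, Gamma_ttt = 0.000000; k3 = (0.515316, -1.496610, 0.044282, 0.009708)
  k4: at (s, t) = (-0.847083, -1.199354), (ds/dtau, dt/dtau) = (0.517510, -1.496129); Gamma_sss = -1.466666, Gamma_sst = -0.230858, Gamma_stt = 0.000000, Gamma_tss = -0.319366, Gamma_tst = -0.050269, Gamma_ttt = 0.000000; k4 = (0.517510, -1.496129, 0.035309, 0.007689)
  Y <- Y + (h/6)(k1 + 2k2 + 2k3 + k4): s = -0.8471, t = -1.1994, ds/dtau = 0.5175, dt/dtau = -1.4961
step 4:
  k1: at (s, t) = (-0.847071, -1.199351), (ds/dtau, dt/dtau) = (0.517513, -1.496128); Gamma_sss = -1.466671, Gamma_sst = -0.230862, Gamma_stt = 0.000000, Gamma_tss = -0.319370, Gamma_tst = -0.050270, Gamma_ttt = 0.000000; k1 = (0.517513, -1.496128, 0.035307, 0.007688)
  k2: at (s, t) = (-0.821195, -1.274157), (ds/dtau, dt/dtau) = (0.519278, -1.495744); Gamma_sss = -1.451461, Gamma_sst = -0.235667, Gamma_stt = 0.000000, Gamma_tss = -0.313418, Gamma_tst = -0.050888, Gamma_ttt = 0.000000; k2 = (0.519278, -1.495744, 0.025299, 0.005463)
  k3: at (s, t) = (-0.821107, -1.274138), (ds/dtau, dt/dtau) = (0.518778, -1.495855); Gamma_sss = -1.451489, Gamma_sst = -0.235696, Gamma_stt = 0.000000, Gamma_tss = -0.313437, Gamma_tst = -0.050897, Gamma_ttt = 0.000000; k3 = (0.518778, -1.495855, 0.024831, 0.005362)
  k4: at (s, t) = (-0.795193, -1.348936), (ds/dtau, dt/dtau) = (0.519996, -1.495592); Gamma_sss = -1.434000, Gamma_sst = -0.240445, Gamma_stt = 0.000000, Gamma_tss = -0.306519, Gamma_tst = -0.051395, Gamma_ttt = 0.000000; k4 = (0.519996, -1.495592, 0.013759, 0.002941)
  Y <- Y + (h/6)(k1 + 2k2 + 2k3 + k4): s = -0.7952, t = -1.3489, ds/dtau = 0.5200, dt/dtau = -1.4956

Answer: s = -0.7952, t = -1.3489, ds/dtau = 0.5200, dt/dtau = -1.4956


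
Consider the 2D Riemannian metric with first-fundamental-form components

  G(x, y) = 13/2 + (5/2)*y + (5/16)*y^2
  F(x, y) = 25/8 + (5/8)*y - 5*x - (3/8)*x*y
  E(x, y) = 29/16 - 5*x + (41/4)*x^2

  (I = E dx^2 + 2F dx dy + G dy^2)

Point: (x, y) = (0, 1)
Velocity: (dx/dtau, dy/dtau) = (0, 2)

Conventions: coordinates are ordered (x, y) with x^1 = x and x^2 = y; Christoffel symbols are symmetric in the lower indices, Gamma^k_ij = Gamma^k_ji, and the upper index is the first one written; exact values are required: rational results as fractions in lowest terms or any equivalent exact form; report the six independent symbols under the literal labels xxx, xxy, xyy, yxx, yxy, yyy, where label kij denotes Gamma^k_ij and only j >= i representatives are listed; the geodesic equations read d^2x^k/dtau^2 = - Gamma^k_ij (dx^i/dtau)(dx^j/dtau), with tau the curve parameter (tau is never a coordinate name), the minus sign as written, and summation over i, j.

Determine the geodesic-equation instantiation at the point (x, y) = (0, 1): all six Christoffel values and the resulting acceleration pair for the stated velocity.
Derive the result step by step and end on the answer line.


E = 29/16, F = 15/4, G = 149/16 at the point
E_x = -5, E_y = 0, F_x = -43/8, F_y = 5/8, G_x = 0, G_y = 25/8
EG - F^2 = 721/256;  g^inv = (256/721) * [[149/16, -15/4], [-15/4, 29/16]]
first-kind symbols [ij,l] = (1/2)(d_i g_jl + d_j g_il - d_l g_ij): [xx,x] = E_x/2 = -5/2, [xx,y] = F_x - E_y/2 = -43/8, [xy,x] = E_y/2 = 0, [xy,y] = G_x/2 = 0, [yy,x] = F_y - G_x/2 = 5/8, [yy,y] = G_y/2 = 25/16
Gamma^x_ij = (G*[ij,x] - F*[ij,y])/(EG - F^2), Gamma^y_ij = (E*[ij,y] - F*[ij,x])/(EG - F^2)
Gamma_xxx = -800/721, Gamma_xxy = 0, Gamma_xyy = -10/721, Gamma_yxx = -94/721, Gamma_yxy = 0, Gamma_yyy = 125/721
d^2x/dtau^2 = -(Gamma_xxx*(0)^2 + 2*Gamma_xxy*(0)*(2) + Gamma_xyy*(2)^2) = 40/721
d^2y/dtau^2 = -(Gamma_yxx*(0)^2 + 2*Gamma_yxy*(0)*(2) + Gamma_yyy*(2)^2) = -500/721

Answer: Gamma_xxx = -800/721, Gamma_xxy = 0, Gamma_xyy = -10/721, Gamma_yxx = -94/721, Gamma_yxy = 0, Gamma_yyy = 125/721; accelerations (d^2x/dtau^2, d^2y/dtau^2) = (40/721, -500/721)


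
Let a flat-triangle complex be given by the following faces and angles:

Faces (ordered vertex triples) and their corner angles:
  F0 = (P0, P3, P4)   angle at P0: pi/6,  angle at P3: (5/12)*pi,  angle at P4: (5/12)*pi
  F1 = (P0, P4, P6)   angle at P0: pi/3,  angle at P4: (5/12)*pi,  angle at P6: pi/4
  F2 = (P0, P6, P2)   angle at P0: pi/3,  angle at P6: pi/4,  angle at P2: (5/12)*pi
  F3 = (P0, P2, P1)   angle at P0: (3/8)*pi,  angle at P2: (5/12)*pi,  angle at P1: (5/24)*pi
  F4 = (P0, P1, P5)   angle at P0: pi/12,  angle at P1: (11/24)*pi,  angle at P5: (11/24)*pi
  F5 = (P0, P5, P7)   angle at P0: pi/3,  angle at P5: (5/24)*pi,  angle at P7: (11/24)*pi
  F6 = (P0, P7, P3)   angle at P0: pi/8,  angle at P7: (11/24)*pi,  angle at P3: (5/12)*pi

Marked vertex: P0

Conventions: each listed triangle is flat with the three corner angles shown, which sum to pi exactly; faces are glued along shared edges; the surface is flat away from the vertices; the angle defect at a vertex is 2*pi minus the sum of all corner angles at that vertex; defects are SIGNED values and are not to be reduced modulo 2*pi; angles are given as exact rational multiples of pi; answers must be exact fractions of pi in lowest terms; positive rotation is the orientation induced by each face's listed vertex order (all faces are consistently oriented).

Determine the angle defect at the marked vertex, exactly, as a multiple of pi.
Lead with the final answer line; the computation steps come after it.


Answer: defect(P0) = pi/4

Sum of corner angles at P0: (7/4)*pi
defect = 2*pi - (7/4)*pi


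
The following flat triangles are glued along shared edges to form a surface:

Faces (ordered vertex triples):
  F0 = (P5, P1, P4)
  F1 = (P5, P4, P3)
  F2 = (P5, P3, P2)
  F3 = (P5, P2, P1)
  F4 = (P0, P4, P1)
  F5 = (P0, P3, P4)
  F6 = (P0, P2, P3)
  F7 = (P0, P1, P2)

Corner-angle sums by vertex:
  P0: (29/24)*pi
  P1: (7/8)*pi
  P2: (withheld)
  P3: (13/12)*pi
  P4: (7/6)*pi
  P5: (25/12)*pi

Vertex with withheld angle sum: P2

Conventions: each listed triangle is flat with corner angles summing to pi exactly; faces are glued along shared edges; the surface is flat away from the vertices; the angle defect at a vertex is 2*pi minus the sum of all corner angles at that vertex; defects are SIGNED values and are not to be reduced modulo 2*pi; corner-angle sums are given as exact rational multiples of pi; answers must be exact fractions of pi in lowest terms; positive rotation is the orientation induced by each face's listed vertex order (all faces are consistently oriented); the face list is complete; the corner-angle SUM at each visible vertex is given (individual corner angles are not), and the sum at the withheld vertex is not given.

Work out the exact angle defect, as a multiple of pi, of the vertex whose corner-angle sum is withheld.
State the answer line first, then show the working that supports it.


Answer: defect(P2) = (5/12)*pi

V = 6, E = 12, F = 8; chi = V - E + F = 2
Gauss-Bonnet: total defect = 2*pi*chi = 4*pi; visible defects sum to (43/12)*pi


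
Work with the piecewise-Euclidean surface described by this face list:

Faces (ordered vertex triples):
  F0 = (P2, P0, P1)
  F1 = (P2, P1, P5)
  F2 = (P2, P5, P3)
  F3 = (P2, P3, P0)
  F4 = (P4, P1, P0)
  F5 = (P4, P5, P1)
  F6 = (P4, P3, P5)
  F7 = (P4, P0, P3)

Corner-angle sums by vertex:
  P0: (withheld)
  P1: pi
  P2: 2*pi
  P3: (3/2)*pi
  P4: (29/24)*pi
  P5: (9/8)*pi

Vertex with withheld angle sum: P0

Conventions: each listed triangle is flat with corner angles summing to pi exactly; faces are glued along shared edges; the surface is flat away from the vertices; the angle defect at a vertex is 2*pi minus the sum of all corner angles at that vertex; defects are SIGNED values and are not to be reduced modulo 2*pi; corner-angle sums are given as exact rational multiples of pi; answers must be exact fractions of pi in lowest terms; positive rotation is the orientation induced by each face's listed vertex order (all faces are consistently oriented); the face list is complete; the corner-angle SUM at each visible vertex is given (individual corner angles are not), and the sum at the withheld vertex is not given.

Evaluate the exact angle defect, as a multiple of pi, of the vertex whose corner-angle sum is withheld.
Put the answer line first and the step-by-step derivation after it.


Answer: defect(P0) = (5/6)*pi

V = 6, E = 12, F = 8; chi = V - E + F = 2
Gauss-Bonnet: total defect = 2*pi*chi = 4*pi; visible defects sum to (19/6)*pi


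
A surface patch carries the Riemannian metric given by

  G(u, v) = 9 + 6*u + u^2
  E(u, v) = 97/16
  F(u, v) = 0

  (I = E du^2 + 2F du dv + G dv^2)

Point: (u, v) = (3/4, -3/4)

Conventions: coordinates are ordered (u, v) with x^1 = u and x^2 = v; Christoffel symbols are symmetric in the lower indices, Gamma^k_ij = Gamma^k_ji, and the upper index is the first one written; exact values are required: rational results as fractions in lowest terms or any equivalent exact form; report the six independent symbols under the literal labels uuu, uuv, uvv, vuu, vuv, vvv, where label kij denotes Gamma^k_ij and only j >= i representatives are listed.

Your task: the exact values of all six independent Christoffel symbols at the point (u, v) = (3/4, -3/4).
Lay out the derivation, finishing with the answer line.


E = 97/16, F = 0, G = 225/16 at the point
E_u = 0, E_v = 0, F_u = 0, F_v = 0, G_u = 15/2, G_v = 0
EG - F^2 = 21825/256;  g^inv = (256/21825) * [[225/16, 0], [0, 97/16]]
first-kind symbols [ij,l] = (1/2)(d_i g_jl + d_j g_il - d_l g_ij): [uu,u] = E_u/2 = 0, [uu,v] = F_u - E_v/2 = 0, [uv,u] = E_v/2 = 0, [uv,v] = G_u/2 = 15/4, [vv,u] = F_v - G_u/2 = -15/4, [vv,v] = G_v/2 = 0
Gamma^u_ij = (G*[ij,u] - F*[ij,v])/(EG - F^2), Gamma^v_ij = (E*[ij,v] - F*[ij,u])/(EG - F^2)

Answer: Gamma_uuu = 0, Gamma_uuv = 0, Gamma_uvv = -60/97, Gamma_vuu = 0, Gamma_vuv = 4/15, Gamma_vvv = 0


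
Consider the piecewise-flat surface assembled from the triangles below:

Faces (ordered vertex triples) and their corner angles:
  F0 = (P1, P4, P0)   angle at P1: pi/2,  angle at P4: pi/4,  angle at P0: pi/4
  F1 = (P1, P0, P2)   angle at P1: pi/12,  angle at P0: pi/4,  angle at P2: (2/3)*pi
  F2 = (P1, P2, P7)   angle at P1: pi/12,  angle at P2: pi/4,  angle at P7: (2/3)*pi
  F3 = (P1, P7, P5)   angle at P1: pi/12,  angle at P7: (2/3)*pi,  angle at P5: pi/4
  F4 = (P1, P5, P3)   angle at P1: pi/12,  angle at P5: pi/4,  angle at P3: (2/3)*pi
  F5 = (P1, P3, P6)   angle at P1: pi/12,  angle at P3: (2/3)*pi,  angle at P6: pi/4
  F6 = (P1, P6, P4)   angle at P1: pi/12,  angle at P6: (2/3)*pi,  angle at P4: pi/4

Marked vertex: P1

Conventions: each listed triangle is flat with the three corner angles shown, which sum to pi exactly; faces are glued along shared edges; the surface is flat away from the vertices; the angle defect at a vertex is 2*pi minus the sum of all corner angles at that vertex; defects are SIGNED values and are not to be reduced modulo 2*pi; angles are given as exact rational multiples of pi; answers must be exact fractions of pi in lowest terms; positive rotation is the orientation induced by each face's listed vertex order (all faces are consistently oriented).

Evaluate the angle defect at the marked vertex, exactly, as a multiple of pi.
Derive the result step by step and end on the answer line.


Sum of corner angles at P1: pi
defect = 2*pi - pi

Answer: defect(P1) = pi


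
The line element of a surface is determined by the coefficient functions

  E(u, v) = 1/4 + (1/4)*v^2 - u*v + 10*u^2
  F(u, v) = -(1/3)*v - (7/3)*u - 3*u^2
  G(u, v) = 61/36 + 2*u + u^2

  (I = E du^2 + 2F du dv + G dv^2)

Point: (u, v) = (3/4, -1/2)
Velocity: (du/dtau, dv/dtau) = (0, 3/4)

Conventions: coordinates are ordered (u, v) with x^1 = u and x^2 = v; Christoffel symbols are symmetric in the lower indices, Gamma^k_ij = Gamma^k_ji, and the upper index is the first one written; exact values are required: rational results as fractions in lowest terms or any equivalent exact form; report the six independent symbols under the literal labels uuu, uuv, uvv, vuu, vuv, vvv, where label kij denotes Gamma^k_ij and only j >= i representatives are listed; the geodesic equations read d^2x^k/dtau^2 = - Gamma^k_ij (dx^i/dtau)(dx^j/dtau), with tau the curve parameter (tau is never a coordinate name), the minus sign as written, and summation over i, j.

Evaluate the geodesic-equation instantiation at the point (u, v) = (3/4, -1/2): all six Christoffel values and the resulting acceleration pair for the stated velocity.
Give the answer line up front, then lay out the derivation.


Answer: Gamma_uuu = 4839/7498, Gamma_uuv = 2215/7498, Gamma_uvv = -13525/22494, Gamma_vuu = -8427/7498, Gamma_vuv = 5421/7498, Gamma_vvv = -3925/7498; accelerations (d^2u/dtau^2, d^2v/dtau^2) = (40575/119968, 35325/119968)

E = 101/16, F = -157/48, G = 541/144 at the point
E_u = 31/2, E_v = -1, F_u = -41/6, F_v = -1/3, G_u = 7/2, G_v = 0
EG - F^2 = 3749/288;  g^inv = (288/3749) * [[541/144, 157/48], [157/48, 101/16]]
first-kind symbols [ij,l] = (1/2)(d_i g_jl + d_j g_il - d_l g_ij): [uu,u] = E_u/2 = 31/4, [uu,v] = F_u - E_v/2 = -19/3, [uv,u] = E_v/2 = -1/2, [uv,v] = G_u/2 = 7/4, [vv,u] = F_v - G_u/2 = -25/12, [vv,v] = G_v/2 = 0
Gamma^u_ij = (G*[ij,u] - F*[ij,v])/(EG - F^2), Gamma^v_ij = (E*[ij,v] - F*[ij,u])/(EG - F^2)
Gamma_uuu = 4839/7498, Gamma_uuv = 2215/7498, Gamma_uvv = -13525/22494, Gamma_vuu = -8427/7498, Gamma_vuv = 5421/7498, Gamma_vvv = -3925/7498
d^2u/dtau^2 = -(Gamma_uuu*(0)^2 + 2*Gamma_uuv*(0)*(3/4) + Gamma_uvv*(3/4)^2) = 40575/119968
d^2v/dtau^2 = -(Gamma_vuu*(0)^2 + 2*Gamma_vuv*(0)*(3/4) + Gamma_vvv*(3/4)^2) = 35325/119968


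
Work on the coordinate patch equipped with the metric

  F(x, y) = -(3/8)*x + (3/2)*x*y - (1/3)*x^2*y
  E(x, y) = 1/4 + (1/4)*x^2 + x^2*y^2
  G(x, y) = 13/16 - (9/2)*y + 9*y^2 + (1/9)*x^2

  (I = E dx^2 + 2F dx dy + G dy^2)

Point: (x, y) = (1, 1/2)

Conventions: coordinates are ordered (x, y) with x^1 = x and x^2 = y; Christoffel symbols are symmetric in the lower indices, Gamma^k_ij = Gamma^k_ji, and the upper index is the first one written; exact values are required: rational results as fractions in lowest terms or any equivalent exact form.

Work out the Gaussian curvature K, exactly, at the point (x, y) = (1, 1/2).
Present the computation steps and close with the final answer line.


E = 3/4, F = 5/24, G = 133/144, EG - F^2 = 187/288 at the point
E_x = 1, E_y = 1, F_x = 1/24, F_y = 7/6, G_x = 2/9, G_y = 9/2
E_yy = 2, F_xy = 5/6, G_xx = 2/9
By Brioschi, K is (det M1 - det M2) divided by (EG - F^2) squared.
M1 = [[-E_yy/2 + F_xy - G_xx/2, E_x/2, F_x - E_y/2], [F_y - G_x/2, E, F], [G_y/2, F, G]] = [[-5/18, 1/2, -11/24], [19/18, 3/4, 5/24], [9/4, 5/24, 133/144]]; det M1 = 155/648
M2 = [[0, E_y/2, G_x/2], [E_y/2, E, F], [G_x/2, F, G]] = [[0, 1/2, 1/9], [1/2, 3/4, 5/24], [1/9, 5/24, 133/144]]; det M2 = -125/576
det M1 - det M2 = 2365/5184; K = 2365/5184 / (187/288)^2 = 3440/3179

Answer: K = 3440/3179


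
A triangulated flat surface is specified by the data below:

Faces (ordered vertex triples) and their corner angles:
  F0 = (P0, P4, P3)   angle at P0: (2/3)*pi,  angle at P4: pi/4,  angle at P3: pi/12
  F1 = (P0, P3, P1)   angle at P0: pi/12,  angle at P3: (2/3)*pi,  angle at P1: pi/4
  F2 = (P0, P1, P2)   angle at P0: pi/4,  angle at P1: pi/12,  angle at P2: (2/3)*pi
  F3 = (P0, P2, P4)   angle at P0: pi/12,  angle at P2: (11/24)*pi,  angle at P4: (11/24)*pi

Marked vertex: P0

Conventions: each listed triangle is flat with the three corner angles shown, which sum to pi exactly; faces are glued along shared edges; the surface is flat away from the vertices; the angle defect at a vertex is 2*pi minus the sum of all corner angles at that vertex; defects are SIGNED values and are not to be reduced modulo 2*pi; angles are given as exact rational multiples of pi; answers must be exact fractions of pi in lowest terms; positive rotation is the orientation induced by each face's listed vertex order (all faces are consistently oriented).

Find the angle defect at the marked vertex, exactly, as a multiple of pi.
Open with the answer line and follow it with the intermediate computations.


Answer: defect(P0) = (11/12)*pi

Sum of corner angles at P0: (13/12)*pi
defect = 2*pi - (13/12)*pi


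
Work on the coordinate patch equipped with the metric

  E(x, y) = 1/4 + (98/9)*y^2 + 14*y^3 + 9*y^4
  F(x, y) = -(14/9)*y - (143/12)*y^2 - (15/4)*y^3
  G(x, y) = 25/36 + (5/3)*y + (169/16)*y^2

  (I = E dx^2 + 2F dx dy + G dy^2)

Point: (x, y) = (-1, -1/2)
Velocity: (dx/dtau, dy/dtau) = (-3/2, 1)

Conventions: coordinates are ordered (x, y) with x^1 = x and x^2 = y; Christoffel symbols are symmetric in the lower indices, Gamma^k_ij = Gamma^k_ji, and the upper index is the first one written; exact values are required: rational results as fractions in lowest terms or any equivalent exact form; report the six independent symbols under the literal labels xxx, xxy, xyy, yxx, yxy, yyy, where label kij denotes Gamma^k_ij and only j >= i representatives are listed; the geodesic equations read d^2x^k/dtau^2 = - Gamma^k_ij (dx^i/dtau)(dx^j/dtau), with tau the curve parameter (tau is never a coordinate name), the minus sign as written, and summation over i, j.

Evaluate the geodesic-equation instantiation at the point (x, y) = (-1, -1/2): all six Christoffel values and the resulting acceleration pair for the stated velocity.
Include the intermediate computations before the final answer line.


E = 257/144, F = -499/288, G = 1441/576 at the point
E_x = 0, E_y = -44/9, F_x = 0, F_y = 1087/144, G_x = 0, G_y = -427/48
EG - F^2 = 15167/10368;  g^inv = (10368/15167) * [[1441/576, 499/288], [499/288, 257/144]]
first-kind symbols [ij,l] = (1/2)(d_i g_jl + d_j g_il - d_l g_ij): [xx,x] = E_x/2 = 0, [xx,y] = F_x - E_y/2 = 22/9, [xy,x] = E_y/2 = -22/9, [xy,y] = G_x/2 = 0, [yy,x] = F_y - G_x/2 = 1087/144, [yy,y] = G_y/2 = -427/96
Gamma^x_ij = (G*[ij,x] - F*[ij,y])/(EG - F^2), Gamma^y_ij = (E*[ij,y] - F*[ij,x])/(EG - F^2)
Gamma_xxx = 43912/15167, Gamma_xxy = -63404/15167, Gamma_xyy = 231787/30334, Gamma_yxx = 45232/15167, Gamma_yxy = -43912/15167, Gamma_yyy = 53299/15167
d^2x/dtau^2 = -(Gamma_xxx*(-3/2)^2 + 2*Gamma_xxy*(-3/2)*(1) + Gamma_xyy*(1)^2) = -809815/30334
d^2y/dtau^2 = -(Gamma_yxx*(-3/2)^2 + 2*Gamma_yxy*(-3/2)*(1) + Gamma_yyy*(1)^2) = -286807/15167

Answer: Gamma_xxx = 43912/15167, Gamma_xxy = -63404/15167, Gamma_xyy = 231787/30334, Gamma_yxx = 45232/15167, Gamma_yxy = -43912/15167, Gamma_yyy = 53299/15167; accelerations (d^2x/dtau^2, d^2y/dtau^2) = (-809815/30334, -286807/15167)


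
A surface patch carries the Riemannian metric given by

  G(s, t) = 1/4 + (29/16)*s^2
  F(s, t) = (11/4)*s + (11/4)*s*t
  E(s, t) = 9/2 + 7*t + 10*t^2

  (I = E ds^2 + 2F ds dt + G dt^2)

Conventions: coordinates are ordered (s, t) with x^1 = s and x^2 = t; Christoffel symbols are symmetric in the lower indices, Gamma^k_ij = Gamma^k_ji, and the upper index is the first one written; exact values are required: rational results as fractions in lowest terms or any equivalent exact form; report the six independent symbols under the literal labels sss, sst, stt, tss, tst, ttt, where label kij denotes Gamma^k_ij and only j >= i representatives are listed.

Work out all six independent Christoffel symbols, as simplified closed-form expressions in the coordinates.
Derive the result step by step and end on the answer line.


E = 9/2 + 7*t + 10*t^2; F = (11/4)*s + (11/4)*s*t; G = 1/4 + (29/16)*s^2
Gamma^k_ij = (1/2) g^{kl} (d_i g_jl + d_j g_il - d_l g_ij), with g^inv = (1/(EG-F^2)) [[G, -F], [-F, E]]
first partials: E_s = 0, E_t = 7 + 20*t, F_s = 11/4 + (11/4)*t, F_t = (11/4)*s, G_s = (29/8)*s, G_t = 0
D = EG - F^2 = 9/8 + (7/4)*t + (5/2)*t^2 + (19/32)*s^2 - (39/16)*s^2*t + (169/16)*s^2*t^2
expanded: Gamma^s_ss = (G E_s - 2F F_s + F E_t)/(2D), Gamma^s_st = (G E_t - F G_s)/(2D), Gamma^s_tt = (2G F_t - G G_s - F G_t)/(2D), Gamma^t_ss = (2E F_s - E E_t - F E_s)/(2D), Gamma^t_st = (E G_s - F E_t)/(2D), Gamma^t_tt = (E G_t - 2F F_t + F G_s)/(2D); substitute and cancel common factors

Answer: Gamma_sss = (638*s*t^2 + 704*s*t + 66*s)/(338*s^2*t^2 - 78*s^2*t + 19*s^2 + 80*t^2 + 56*t + 36), Gamma_sst = (841*s^2*t + 87*s^2 + 160*t + 56)/(676*s^2*t^2 - 156*s^2*t + 38*s^2 + 160*t^2 + 112*t + 72), Gamma_stt = (435*s^3 + 60*s)/(2704*s^2*t^2 - 624*s^2*t + 152*s^2 + 640*t^2 + 448*t + 288), Gamma_tss = (-2320*t^3 - 1864*t^2 - 1212*t - 108)/(338*s^2*t^2 - 78*s^2*t + 19*s^2 + 80*t^2 + 56*t + 36), Gamma_tst = (-300*s*t^2 - 782*s*t - 47*s)/(338*s^2*t^2 - 78*s^2*t + 19*s^2 + 80*t^2 + 56*t + 36), Gamma_ttt = (-165*s^2*t - 165*s^2)/(676*s^2*t^2 - 156*s^2*t + 38*s^2 + 160*t^2 + 112*t + 72)


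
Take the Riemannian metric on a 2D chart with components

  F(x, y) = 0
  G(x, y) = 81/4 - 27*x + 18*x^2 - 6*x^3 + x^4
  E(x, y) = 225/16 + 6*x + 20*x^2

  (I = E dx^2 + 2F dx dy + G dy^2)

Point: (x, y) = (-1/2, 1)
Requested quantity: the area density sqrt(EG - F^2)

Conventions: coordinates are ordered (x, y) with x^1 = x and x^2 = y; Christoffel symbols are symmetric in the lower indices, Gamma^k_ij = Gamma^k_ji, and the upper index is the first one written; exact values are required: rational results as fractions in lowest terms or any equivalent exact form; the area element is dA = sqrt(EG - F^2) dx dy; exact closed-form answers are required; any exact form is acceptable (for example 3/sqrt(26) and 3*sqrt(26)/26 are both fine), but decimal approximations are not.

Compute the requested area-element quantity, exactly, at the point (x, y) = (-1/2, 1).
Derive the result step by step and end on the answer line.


E = 257/16, F = 0, G = 625/16; EG - F^2 = 160625/256

Answer: sqrt(EG - F^2) = 25*sqrt(257)/16


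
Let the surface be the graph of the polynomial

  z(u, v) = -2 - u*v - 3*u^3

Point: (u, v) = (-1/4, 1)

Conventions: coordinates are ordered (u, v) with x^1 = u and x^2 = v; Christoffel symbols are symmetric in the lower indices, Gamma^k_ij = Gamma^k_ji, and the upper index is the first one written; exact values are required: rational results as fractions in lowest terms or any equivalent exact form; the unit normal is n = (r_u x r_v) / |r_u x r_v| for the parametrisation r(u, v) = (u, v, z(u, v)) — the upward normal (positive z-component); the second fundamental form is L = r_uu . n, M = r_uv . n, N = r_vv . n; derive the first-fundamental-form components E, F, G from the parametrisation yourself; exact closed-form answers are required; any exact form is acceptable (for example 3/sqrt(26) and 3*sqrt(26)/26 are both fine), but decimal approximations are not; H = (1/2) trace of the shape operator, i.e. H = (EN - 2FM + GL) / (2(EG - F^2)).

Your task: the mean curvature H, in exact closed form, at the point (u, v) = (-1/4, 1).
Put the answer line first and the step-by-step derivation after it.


Answer: H = 8192*sqrt(897)/804609

z_u = -25/16, z_v = 1/4, z_uu = 9/2, z_uv = -1, z_vv = 0
E = 881/256, F = -25/64, G = 17/16; answer radicand W^2 = 897/256
unnormalised second-form numerators: l = 9/2, m = -1, n = 0; L = l/sqrt(897/256), and similarly M = m/sqrt(W^2), N = n/sqrt(W^2)
H = (E*n - 2*F*m + G*l) / (2*(EG - F^2)*sqrt(W^2)); E*n - 2*F*m + G*l = 4, EG - F^2 = 897/256, so H = (512/897)/sqrt(897/256)


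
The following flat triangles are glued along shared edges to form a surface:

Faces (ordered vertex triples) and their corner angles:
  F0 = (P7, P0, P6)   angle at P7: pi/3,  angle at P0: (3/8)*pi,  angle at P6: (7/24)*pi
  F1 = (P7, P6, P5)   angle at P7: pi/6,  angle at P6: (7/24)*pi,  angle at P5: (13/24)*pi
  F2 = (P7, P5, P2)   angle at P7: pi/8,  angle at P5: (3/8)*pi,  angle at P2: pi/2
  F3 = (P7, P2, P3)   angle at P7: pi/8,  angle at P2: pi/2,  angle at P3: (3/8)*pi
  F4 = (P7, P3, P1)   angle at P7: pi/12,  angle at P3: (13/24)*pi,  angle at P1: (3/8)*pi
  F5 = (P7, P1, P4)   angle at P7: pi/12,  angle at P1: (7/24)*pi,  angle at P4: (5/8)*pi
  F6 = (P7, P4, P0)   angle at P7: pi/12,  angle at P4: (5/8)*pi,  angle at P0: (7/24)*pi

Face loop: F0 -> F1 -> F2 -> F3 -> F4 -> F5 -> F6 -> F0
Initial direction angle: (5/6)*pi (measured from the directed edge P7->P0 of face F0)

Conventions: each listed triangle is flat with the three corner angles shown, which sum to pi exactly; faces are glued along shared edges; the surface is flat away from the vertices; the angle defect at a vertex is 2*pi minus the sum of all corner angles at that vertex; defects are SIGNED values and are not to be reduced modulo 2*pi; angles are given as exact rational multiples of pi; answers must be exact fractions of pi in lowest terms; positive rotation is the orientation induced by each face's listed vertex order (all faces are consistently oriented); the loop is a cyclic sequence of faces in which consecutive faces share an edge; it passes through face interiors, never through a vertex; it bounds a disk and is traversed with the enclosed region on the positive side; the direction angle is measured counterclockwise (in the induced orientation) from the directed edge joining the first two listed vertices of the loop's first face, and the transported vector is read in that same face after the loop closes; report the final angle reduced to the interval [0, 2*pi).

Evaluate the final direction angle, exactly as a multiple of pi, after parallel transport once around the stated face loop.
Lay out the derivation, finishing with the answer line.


enclosed vertex P7: corner angles sum to pi, defect = 2*pi - pi = pi
holonomy = initial angle + sum of enclosed defects (mod 2*pi), positive in the induced orientation
final angle = (5/6)*pi + pi = (11/6)*pi (mod 2*pi)

Answer: final direction angle = (11/6)*pi


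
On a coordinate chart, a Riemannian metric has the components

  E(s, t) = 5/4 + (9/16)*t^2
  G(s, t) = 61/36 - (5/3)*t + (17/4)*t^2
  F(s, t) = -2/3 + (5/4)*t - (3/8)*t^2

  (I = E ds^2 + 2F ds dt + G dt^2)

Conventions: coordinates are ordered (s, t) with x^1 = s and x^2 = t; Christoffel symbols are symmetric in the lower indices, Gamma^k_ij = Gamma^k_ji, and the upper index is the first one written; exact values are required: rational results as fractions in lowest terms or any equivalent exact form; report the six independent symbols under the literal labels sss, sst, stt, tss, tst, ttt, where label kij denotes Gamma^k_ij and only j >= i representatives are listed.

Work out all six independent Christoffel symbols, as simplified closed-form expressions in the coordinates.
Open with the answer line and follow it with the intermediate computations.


Answer: Gamma_sss = (-243*t^3 + 810*t^2 - 432*t)/(2592*t^4 + 4842*t^2 - 480*t + 1928), Gamma_sst = (1377*t^3 - 540*t^2 + 549*t)/(1296*t^4 + 2421*t^2 - 240*t + 964), Gamma_stt = (-918*t^3 + 540*t^2 + 300*t + 900)/(1296*t^4 + 2421*t^2 - 240*t + 964), Gamma_tss = (-729*t^3 - 1620*t)/(5184*t^4 + 9684*t^2 - 960*t + 3856), Gamma_tst = (243*t^3 - 810*t^2 + 432*t)/(2592*t^4 + 4842*t^2 - 480*t + 1928), Gamma_ttt = (1215*t^3 + 540*t^2 + 1872*t - 120)/(1296*t^4 + 2421*t^2 - 240*t + 964)

E = 5/4 + (9/16)*t^2; F = -2/3 + (5/4)*t - (3/8)*t^2; G = 61/36 - (5/3)*t + (17/4)*t^2
Gamma^k_ij = (1/2) g^{kl} (d_i g_jl + d_j g_il - d_l g_ij), with g^inv = (1/(EG-F^2)) [[G, -F], [-F, E]]
first partials: E_s = 0, E_t = (9/8)*t, F_s = 0, F_t = 5/4 - (3/4)*t, G_s = 0, G_t = -5/3 + (17/2)*t
D = EG - F^2 = 241/144 - (5/12)*t + (269/64)*t^2 + (9/4)*t^4
expanded: Gamma^s_ss = (G E_s - 2F F_s + F E_t)/(2D), Gamma^s_st = (G E_t - F G_s)/(2D), Gamma^s_tt = (2G F_t - G G_s - F G_t)/(2D), Gamma^t_ss = (2E F_s - E E_t - F E_s)/(2D), Gamma^t_st = (E G_s - F E_t)/(2D), Gamma^t_tt = (E G_t - 2F F_t + F G_s)/(2D); substitute and cancel common factors


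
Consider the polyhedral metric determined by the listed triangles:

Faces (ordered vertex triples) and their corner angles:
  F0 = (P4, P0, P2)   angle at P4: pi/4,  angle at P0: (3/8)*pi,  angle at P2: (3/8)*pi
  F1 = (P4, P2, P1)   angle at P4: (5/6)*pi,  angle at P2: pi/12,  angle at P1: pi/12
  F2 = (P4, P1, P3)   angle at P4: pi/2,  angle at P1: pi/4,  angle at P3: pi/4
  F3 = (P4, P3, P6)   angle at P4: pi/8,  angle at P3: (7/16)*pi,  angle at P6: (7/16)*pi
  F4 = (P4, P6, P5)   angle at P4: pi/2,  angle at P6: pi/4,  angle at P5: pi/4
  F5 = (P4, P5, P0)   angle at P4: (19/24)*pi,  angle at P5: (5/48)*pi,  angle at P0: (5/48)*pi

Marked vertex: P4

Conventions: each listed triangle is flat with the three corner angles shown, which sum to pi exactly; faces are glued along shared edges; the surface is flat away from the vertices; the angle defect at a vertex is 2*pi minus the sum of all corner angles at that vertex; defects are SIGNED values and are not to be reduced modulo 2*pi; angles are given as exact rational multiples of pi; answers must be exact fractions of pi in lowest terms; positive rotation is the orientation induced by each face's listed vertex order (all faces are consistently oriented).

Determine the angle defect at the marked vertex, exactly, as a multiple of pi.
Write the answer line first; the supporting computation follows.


Answer: defect(P4) = -pi

Sum of corner angles at P4: 3*pi
defect = 2*pi - 3*pi


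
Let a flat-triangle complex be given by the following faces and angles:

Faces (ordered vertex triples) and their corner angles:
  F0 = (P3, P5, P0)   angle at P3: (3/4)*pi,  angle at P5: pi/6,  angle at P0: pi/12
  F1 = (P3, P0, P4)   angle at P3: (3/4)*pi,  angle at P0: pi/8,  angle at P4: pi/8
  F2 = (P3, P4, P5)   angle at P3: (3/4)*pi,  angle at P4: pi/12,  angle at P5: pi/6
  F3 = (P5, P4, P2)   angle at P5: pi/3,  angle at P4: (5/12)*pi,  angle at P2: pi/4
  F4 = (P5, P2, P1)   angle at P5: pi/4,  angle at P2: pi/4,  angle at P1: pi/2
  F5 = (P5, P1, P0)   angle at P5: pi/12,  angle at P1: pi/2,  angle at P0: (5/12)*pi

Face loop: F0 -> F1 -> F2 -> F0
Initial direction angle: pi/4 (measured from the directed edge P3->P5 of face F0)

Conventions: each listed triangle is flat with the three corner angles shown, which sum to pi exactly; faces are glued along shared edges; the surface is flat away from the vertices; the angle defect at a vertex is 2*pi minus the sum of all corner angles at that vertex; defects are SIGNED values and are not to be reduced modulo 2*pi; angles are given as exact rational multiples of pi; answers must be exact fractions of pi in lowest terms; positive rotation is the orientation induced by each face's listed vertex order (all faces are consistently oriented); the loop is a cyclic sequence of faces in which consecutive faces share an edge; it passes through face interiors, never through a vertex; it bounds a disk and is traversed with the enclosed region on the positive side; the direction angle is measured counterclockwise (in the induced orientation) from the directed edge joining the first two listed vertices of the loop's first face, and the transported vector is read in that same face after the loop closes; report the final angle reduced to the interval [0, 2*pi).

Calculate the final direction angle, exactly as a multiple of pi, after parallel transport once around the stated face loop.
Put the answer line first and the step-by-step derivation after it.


Answer: final direction angle = 0

enclosed vertex P3: corner angles sum to (9/4)*pi, defect = 2*pi - (9/4)*pi = -pi/4
holonomy = initial angle + sum of enclosed defects (mod 2*pi), positive in the induced orientation
final angle = pi/4 - pi/4 = 0 (mod 2*pi)
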